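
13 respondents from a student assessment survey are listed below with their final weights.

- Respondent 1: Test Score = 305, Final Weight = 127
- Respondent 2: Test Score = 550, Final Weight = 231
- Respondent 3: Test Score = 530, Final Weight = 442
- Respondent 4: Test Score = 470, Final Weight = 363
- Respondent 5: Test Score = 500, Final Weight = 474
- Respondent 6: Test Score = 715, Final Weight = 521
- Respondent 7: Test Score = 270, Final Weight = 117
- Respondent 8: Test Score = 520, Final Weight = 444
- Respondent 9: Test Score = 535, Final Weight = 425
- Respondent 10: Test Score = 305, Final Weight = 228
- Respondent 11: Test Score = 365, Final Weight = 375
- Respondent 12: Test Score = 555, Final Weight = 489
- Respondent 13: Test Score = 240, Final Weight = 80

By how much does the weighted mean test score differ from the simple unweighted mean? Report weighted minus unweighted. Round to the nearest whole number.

Unweighted sum = 5860
Unweighted mean = 5860 / 13 = 450.76923
Weighted sum = 2167025
Sum of weights = 4316
Weighted mean = 2167025 / 4316 = 502.09106
Difference (weighted minus unweighted) = 51.321826

51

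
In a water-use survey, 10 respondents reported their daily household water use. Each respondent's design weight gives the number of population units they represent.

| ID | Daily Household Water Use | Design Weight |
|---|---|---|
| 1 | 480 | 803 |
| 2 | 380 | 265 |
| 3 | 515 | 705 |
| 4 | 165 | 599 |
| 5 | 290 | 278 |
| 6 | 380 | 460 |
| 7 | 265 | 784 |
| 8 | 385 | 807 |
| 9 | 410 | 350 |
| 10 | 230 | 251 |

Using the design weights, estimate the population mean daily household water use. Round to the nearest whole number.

363

Weighted sum = 480×803 + 380×265 + 515×705 + 165×599 + 290×278 + 380×460 + 265×784 + 385×807 + 410×350 + 230×251
  = 1923155
Sum of weights = 803 + 265 + 705 + 599 + 278 + 460 + 784 + 807 + 350 + 251 = 5302
Weighted mean = 1923155 / 5302 = 362.72256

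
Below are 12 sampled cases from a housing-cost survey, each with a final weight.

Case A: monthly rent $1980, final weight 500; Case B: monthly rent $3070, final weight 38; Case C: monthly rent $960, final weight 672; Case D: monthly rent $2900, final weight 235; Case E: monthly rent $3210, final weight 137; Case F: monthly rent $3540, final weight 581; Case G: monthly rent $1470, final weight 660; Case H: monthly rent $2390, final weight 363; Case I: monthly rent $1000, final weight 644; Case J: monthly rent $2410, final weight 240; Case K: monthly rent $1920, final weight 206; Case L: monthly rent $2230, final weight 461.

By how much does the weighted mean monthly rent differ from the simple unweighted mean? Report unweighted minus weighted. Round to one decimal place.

Unweighted sum = 1980 + 3070 + 960 + 2900 + 3210 + 3540 + 1470 + 2390 + 1000 + 2410 + 1920 + 2230 = 27080
Unweighted mean = 27080 / 12 = 2256.6667
Weighted sum = 1980×500 + 3070×38 + 960×672 + 2900×235 + 3210×137 + 3540×581 + 1470×660 + 2390×363 + 1000×644 + 2410×240 + 1920×206 + 2230×461
  = 990000 + 116660 + 645120 + 681500 + 439770 + 2056740 + 970200 + 867570 + 644000 + 578400 + 395520 + 1028030 = 9413510
Sum of weights = 4737
Weighted mean = 9413510 / 4737 = 1987.2303
Difference (unweighted minus weighted) = 269.43635

269.4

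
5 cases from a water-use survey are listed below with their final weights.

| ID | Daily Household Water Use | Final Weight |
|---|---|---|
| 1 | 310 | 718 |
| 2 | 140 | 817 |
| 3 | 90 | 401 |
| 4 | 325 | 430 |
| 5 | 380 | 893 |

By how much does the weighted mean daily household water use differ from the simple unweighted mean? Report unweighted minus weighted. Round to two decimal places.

Unweighted sum = 1245
Unweighted mean = 1245 / 5 = 249
Weighted sum = 310×718 + 140×817 + 90×401 + 325×430 + 380×893
  = 222580 + 114380 + 36090 + 139750 + 339340 = 852140
Sum of weights = 718 + 817 + 401 + 430 + 893 = 3259
Weighted mean = 852140 / 3259 = 261.47284
Difference (unweighted minus weighted) = -12.472844

-12.47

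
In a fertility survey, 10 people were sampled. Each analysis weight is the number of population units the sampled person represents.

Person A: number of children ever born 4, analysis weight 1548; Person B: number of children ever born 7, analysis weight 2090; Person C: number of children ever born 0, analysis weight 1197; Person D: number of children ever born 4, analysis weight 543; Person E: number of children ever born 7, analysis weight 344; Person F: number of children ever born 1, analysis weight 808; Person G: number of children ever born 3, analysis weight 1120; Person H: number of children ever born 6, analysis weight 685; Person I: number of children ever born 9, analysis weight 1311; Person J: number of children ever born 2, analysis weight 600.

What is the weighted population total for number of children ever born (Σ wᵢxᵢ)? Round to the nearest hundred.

46700

Weighted total = 4×1548 + 7×2090 + 0×1197 + 4×543 + 7×344 + 1×808 + 3×1120 + 6×685 + 9×1311 + 2×600
  = 6192 + 14630 + 0 + 2172 + 2408 + 808 + 3360 + 4110 + 11799 + 1200 = 46679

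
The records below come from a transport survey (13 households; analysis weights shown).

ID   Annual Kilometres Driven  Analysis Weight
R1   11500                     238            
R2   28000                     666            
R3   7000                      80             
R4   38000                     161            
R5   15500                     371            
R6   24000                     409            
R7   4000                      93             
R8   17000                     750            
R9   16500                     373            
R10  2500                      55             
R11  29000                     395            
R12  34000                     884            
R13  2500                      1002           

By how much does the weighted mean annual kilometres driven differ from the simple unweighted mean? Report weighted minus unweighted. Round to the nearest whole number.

1893

Unweighted sum = 229500
Unweighted mean = 229500 / 13 = 17653.846
Weighted sum = 107059500
Sum of weights = 5477
Weighted mean = 107059500 / 5477 = 19547.106
Difference (weighted minus unweighted) = 1893.2599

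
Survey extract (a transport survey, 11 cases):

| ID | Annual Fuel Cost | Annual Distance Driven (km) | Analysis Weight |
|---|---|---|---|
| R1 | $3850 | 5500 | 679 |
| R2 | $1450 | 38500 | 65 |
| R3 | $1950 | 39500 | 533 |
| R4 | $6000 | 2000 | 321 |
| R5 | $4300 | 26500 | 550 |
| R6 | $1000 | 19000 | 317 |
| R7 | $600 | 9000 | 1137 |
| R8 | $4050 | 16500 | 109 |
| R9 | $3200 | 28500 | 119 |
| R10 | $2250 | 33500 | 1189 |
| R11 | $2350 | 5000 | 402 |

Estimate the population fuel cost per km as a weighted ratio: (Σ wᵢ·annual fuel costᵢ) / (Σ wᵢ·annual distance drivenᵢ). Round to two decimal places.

0.13

Σ wᵢ·y = 3850×679 + 1450×65 + 1950×533 + 6000×321 + 4300×550 + 1000×317 + 600×1137 + 4050×109 + 3200×119 + 2250×1189 + 2350×402
  = 2614150 + 94250 + 1039350 + 1926000 + 2365000 + 317000 + 682200 + 441450 + 380800 + 2675250 + 944700 = 13480150
Σ wᵢ·x = 5500×679 + 38500×65 + 39500×533 + 2000×321 + 26500×550 + 19000×317 + 9000×1137 + 16500×109 + 28500×119 + 33500×1189 + 5000×402
  = 105795000
Ratio = 13480150 / 105795000 = 0.12741765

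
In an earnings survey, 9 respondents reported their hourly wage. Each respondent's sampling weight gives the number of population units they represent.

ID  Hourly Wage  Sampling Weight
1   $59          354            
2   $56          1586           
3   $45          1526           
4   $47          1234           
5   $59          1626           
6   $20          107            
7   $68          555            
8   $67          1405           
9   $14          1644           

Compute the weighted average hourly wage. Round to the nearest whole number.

49

Weighted sum = 59×354 + 56×1586 + 45×1526 + 47×1234 + 59×1626 + 20×107 + 68×555 + 67×1405 + 14×1644
  = 20886 + 88816 + 68670 + 57998 + 95934 + 2140 + 37740 + 94135 + 23016 = 489335
Sum of weights = 354 + 1586 + 1526 + 1234 + 1626 + 107 + 555 + 1405 + 1644 = 10037
Weighted mean = 489335 / 10037 = 48.753113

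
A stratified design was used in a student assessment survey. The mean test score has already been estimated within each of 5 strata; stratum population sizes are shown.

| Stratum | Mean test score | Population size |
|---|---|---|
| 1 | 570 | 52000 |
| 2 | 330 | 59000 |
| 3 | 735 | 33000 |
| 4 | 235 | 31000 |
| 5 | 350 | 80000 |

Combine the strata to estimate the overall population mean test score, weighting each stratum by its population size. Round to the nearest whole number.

Σ Nₕ·x̄ₕ = 570×52000 + 330×59000 + 735×33000 + 235×31000 + 350×80000
  = 29640000 + 19470000 + 24255000 + 7285000 + 28000000 = 108650000
Σ Nₕ = 52000 + 59000 + 33000 + 31000 + 80000 = 255000
Overall mean = 108650000 / 255000 = 426.07843

426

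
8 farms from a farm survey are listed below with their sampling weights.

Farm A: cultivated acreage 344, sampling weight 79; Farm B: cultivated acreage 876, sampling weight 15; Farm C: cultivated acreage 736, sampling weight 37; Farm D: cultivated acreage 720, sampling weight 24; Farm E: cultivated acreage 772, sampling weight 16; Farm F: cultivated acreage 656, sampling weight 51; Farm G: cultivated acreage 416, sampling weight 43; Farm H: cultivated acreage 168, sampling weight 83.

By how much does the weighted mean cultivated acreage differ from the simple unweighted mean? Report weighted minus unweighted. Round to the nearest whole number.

Unweighted sum = 344 + 876 + 736 + 720 + 772 + 656 + 416 + 168 = 4688
Unweighted mean = 4688 / 8 = 586
Weighted sum = 344×79 + 876×15 + 736×37 + 720×24 + 772×16 + 656×51 + 416×43 + 168×83
  = 162468
Sum of weights = 79 + 15 + 37 + 24 + 16 + 51 + 43 + 83 = 348
Weighted mean = 162468 / 348 = 466.86207
Difference (weighted minus unweighted) = -119.13793

-119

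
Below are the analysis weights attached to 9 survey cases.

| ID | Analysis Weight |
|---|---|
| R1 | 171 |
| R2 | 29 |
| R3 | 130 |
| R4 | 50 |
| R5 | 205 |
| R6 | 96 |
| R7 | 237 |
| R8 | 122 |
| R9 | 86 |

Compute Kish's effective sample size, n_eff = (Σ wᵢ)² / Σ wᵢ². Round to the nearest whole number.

7

Σ wᵢ = 171 + 29 + 130 + 50 + 205 + 96 + 237 + 122 + 86 = 1126
Σ wᵢ² = 29241 + 841 + 16900 + 2500 + 42025 + 9216 + 56169 + 14884 + 7396 = 179172
n_eff = 1126² / 179172 = 1267876 / 179172 = 7.0763066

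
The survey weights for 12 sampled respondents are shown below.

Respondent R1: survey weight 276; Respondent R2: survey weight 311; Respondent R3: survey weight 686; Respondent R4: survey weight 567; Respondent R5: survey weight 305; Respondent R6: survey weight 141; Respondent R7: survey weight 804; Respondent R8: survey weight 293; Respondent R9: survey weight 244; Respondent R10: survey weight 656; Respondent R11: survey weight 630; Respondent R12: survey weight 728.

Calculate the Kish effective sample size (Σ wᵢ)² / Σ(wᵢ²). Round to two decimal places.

9.86

Σ wᵢ = 276 + 311 + 686 + 567 + 305 + 141 + 804 + 293 + 244 + 656 + 630 + 728 = 5641
Σ wᵢ² = 3226909
n_eff = 5641² / 3226909 = 31820881 / 3226909 = 9.8611027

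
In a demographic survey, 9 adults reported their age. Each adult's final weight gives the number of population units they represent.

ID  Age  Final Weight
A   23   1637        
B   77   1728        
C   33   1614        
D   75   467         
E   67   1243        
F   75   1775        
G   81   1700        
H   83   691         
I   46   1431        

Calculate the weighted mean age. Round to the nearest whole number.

Weighted sum = 23×1637 + 77×1728 + 33×1614 + 75×467 + 67×1243 + 75×1775 + 81×1700 + 83×691 + 46×1431
  = 37651 + 133056 + 53262 + 35025 + 83281 + 133125 + 137700 + 57353 + 65826 = 736279
Sum of weights = 1637 + 1728 + 1614 + 467 + 1243 + 1775 + 1700 + 691 + 1431 = 12286
Weighted mean = 736279 / 12286 = 59.928292

60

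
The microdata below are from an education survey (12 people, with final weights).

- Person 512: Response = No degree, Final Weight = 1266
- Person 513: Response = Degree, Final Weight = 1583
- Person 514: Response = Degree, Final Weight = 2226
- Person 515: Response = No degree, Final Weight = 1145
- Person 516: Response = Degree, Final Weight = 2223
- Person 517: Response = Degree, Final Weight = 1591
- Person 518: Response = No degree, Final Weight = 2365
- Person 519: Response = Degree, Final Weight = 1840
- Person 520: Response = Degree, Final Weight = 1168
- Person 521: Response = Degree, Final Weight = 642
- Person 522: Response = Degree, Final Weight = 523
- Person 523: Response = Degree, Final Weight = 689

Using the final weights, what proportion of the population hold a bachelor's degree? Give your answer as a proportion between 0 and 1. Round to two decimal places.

0.72

Sum of weights for 'Degree' = 1583 + 2226 + 2223 + 1591 + 1840 + 1168 + 642 + 523 + 689 = 12485
Total weight = 1266 + 1583 + 2226 + 1145 + 2223 + 1591 + 2365 + 1840 + 1168 + 642 + 523 + 689 = 17261
Weighted proportion = 12485 / 17261 = 0.72330688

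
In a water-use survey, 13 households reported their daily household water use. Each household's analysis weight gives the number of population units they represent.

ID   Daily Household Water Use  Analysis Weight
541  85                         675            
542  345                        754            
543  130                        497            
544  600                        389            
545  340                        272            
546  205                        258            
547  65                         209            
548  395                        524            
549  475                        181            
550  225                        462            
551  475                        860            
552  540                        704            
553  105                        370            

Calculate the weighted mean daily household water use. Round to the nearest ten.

Weighted sum = 1998885
Sum of weights = 6155
Weighted mean = 1998885 / 6155 = 324.75792

320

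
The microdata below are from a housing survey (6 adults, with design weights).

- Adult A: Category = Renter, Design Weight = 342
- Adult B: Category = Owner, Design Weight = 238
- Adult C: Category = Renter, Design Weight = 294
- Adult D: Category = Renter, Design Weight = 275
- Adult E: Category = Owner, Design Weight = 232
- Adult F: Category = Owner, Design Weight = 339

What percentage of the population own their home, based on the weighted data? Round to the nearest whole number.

Sum of weights for 'Owner' = 238 + 232 + 339 = 809
Total weight = 1720
Weighted proportion = 809 / 1720 = 0.47034884 → 47.034884%

47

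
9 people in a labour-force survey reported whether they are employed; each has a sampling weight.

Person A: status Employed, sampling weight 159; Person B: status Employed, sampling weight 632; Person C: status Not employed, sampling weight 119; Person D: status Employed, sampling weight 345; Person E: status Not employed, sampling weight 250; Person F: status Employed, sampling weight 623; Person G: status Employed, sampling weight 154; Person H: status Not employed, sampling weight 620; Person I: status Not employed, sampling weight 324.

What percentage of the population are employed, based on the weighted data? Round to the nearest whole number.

59

Sum of weights for 'Employed' = 159 + 632 + 345 + 623 + 154 = 1913
Total weight = 3226
Weighted proportion = 1913 / 3226 = 0.59299442 → 59.299442%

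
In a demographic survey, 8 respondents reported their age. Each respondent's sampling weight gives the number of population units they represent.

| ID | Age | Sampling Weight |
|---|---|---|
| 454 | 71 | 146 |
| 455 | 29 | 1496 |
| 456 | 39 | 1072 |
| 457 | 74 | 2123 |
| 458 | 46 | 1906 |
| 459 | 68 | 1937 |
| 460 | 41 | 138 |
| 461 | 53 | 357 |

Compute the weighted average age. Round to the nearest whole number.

Weighted sum = 71×146 + 29×1496 + 39×1072 + 74×2123 + 46×1906 + 68×1937 + 41×138 + 53×357
  = 10366 + 43384 + 41808 + 157102 + 87676 + 131716 + 5658 + 18921 = 496631
Sum of weights = 146 + 1496 + 1072 + 2123 + 1906 + 1937 + 138 + 357 = 9175
Weighted mean = 496631 / 9175 = 54.128719

54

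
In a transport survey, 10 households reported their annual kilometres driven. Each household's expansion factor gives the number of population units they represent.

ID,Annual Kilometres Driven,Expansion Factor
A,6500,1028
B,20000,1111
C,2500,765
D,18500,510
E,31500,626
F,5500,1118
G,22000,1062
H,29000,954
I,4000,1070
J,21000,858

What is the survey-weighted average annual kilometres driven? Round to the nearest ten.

Weighted sum = 6500×1028 + 20000×1111 + 2500×765 + 18500×510 + 31500×626 + 5500×1118 + 22000×1062 + 29000×954 + 4000×1070 + 21000×858
  = 6682000 + 22220000 + 1912500 + 9435000 + 19719000 + 6149000 + 23364000 + 27666000 + 4280000 + 18018000 = 139445500
Sum of weights = 9102
Weighted mean = 139445500 / 9102 = 15320.314

15320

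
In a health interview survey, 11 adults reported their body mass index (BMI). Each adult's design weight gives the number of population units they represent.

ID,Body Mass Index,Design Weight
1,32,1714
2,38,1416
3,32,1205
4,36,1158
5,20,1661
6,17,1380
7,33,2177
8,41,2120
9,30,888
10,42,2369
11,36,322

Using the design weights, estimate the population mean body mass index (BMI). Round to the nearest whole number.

Weighted sum = 32×1714 + 38×1416 + 32×1205 + 36×1158 + 20×1661 + 17×1380 + 33×2177 + 41×2120 + 30×888 + 42×2369 + 36×322
  = 54848 + 53808 + 38560 + 41688 + 33220 + 23460 + 71841 + 86920 + 26640 + 99498 + 11592 = 542075
Sum of weights = 1714 + 1416 + 1205 + 1158 + 1661 + 1380 + 2177 + 2120 + 888 + 2369 + 322 = 16410
Weighted mean = 542075 / 16410 = 33.033211

33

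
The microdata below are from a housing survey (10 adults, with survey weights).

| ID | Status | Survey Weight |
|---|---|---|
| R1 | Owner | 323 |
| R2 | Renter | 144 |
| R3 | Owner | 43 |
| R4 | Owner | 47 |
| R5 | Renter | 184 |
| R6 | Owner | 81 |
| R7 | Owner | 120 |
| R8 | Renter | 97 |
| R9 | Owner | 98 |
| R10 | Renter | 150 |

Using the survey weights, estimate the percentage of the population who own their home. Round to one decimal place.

Sum of weights for 'Owner' = 323 + 43 + 47 + 81 + 120 + 98 = 712
Total weight = 323 + 144 + 43 + 47 + 184 + 81 + 120 + 97 + 98 + 150 = 1287
Weighted proportion = 712 / 1287 = 0.55322455 → 55.322455%

55.3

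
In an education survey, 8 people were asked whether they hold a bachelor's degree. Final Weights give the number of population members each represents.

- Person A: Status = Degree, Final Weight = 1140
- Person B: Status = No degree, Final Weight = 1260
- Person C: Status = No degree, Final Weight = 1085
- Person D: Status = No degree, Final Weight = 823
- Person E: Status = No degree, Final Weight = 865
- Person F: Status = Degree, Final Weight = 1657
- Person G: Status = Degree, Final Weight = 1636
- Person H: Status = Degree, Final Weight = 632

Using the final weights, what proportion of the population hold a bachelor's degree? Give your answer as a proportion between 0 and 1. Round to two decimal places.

Sum of weights for 'Degree' = 1140 + 1657 + 1636 + 632 = 5065
Total weight = 1140 + 1260 + 1085 + 823 + 865 + 1657 + 1636 + 632 = 9098
Weighted proportion = 5065 / 9098 = 0.55671576

0.56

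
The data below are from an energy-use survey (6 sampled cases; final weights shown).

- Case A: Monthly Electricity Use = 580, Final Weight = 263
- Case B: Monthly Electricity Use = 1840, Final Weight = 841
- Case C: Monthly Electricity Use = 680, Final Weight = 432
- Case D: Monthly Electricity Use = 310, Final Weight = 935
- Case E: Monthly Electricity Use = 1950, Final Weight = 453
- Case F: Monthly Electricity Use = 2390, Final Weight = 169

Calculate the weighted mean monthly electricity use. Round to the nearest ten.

Weighted sum = 580×263 + 1840×841 + 680×432 + 310×935 + 1950×453 + 2390×169
  = 152540 + 1547440 + 293760 + 289850 + 883350 + 403910 = 3570850
Sum of weights = 263 + 841 + 432 + 935 + 453 + 169 = 3093
Weighted mean = 3570850 / 3093 = 1154.494

1150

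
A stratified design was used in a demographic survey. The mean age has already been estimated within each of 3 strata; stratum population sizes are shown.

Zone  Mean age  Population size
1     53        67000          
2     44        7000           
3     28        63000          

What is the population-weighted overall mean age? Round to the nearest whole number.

Σ Nₕ·x̄ₕ = 53×67000 + 44×7000 + 28×63000
  = 5623000
Σ Nₕ = 67000 + 7000 + 63000 = 137000
Overall mean = 5623000 / 137000 = 41.043796

41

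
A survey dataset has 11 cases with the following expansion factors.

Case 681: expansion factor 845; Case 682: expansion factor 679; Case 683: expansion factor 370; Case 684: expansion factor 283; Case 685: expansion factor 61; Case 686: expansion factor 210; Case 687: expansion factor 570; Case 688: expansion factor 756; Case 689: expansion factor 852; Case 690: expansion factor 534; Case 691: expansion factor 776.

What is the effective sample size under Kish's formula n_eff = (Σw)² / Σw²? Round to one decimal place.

Σ wᵢ = 845 + 679 + 370 + 283 + 61 + 210 + 570 + 756 + 852 + 534 + 776 = 5936
Σ wᵢ² = 3949548
n_eff = 5936² / 3949548 = 35236096 / 3949548 = 8.9215515

8.9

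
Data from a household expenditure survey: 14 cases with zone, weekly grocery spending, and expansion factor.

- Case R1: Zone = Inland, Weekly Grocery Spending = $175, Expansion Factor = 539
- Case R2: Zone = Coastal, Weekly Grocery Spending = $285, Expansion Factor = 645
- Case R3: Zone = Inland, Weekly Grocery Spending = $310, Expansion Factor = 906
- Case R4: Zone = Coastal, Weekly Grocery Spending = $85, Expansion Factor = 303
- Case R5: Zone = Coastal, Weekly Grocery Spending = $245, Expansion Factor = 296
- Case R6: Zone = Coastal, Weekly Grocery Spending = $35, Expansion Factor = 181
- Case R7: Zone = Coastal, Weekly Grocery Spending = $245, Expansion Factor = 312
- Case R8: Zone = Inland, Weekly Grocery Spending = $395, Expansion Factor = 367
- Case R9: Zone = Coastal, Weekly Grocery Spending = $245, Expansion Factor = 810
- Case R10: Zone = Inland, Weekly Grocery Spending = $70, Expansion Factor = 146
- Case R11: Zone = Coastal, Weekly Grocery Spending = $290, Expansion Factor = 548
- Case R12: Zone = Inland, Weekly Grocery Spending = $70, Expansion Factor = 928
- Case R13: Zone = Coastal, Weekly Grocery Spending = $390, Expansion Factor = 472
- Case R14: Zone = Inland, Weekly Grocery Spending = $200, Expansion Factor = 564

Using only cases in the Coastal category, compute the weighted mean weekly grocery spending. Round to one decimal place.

254.1

Coastal rows: R2, R4, R5, R6, R7, R9, R11, R13
Weighted sum = 285×645 + 85×303 + 245×296 + 35×181 + 245×312 + 245×810 + 290×548 + 390×472
  = 183825 + 25755 + 72520 + 6335 + 76440 + 198450 + 158920 + 184080 = 906325
Sum of weights = 3567
Weighted mean = 906325 / 3567 = 254.08607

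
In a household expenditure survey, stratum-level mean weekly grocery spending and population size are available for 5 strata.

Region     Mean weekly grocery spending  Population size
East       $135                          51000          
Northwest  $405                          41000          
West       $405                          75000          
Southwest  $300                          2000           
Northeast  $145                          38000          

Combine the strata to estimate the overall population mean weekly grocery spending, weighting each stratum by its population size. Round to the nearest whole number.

290

Σ Nₕ·x̄ₕ = 135×51000 + 405×41000 + 405×75000 + 300×2000 + 145×38000
  = 59975000
Σ Nₕ = 51000 + 41000 + 75000 + 2000 + 38000 = 207000
Overall mean = 59975000 / 207000 = 289.7343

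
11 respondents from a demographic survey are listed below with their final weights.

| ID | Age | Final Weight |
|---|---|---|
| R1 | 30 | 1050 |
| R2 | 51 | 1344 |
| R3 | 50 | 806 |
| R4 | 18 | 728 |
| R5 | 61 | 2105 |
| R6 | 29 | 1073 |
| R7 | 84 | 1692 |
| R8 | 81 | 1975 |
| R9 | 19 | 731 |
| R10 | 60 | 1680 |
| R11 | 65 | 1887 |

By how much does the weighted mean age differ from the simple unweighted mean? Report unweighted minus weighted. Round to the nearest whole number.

Unweighted sum = 30 + 51 + 50 + 18 + 61 + 29 + 84 + 81 + 19 + 60 + 65 = 548
Unweighted mean = 548 / 11 = 49.818182
Weighted sum = 30×1050 + 51×1344 + 50×806 + 18×728 + 61×2105 + 29×1073 + 84×1692 + 81×1975 + 19×731 + 60×1680 + 65×1887
  = 31500 + 68544 + 40300 + 13104 + 128405 + 31117 + 142128 + 159975 + 13889 + 100800 + 122655 = 852417
Sum of weights = 15071
Weighted mean = 852417 / 15071 = 56.560082
Difference (unweighted minus weighted) = -6.7419005

-7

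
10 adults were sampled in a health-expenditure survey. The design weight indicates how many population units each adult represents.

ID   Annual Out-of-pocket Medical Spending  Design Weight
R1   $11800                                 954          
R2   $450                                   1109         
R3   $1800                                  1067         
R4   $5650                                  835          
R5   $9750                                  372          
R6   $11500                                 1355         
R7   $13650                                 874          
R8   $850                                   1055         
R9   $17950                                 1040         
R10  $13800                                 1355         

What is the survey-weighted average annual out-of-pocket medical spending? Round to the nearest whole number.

8766

Weighted sum = 87797950
Sum of weights = 954 + 1109 + 1067 + 835 + 372 + 1355 + 874 + 1055 + 1040 + 1355 = 10016
Weighted mean = 87797950 / 10016 = 8765.7698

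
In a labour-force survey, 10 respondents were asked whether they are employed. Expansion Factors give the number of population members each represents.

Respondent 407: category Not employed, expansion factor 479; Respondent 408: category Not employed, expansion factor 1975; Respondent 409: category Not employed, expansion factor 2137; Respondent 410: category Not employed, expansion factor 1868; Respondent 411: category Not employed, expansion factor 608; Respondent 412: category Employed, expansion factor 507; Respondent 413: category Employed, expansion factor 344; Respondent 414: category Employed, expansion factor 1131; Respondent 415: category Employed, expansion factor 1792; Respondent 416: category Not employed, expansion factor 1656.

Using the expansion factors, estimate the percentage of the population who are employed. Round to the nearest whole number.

Sum of weights for 'Employed' = 507 + 344 + 1131 + 1792 = 3774
Total weight = 12497
Weighted proportion = 3774 / 12497 = 0.30199248 → 30.199248%

30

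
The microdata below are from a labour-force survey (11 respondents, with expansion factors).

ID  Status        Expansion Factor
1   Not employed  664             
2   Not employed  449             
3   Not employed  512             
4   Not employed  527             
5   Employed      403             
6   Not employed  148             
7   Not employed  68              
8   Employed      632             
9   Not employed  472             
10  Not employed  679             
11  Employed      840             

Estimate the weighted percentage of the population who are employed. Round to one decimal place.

34.8

Sum of weights for 'Employed' = 403 + 632 + 840 = 1875
Total weight = 5394
Weighted proportion = 1875 / 5394 = 0.34760845 → 34.760845%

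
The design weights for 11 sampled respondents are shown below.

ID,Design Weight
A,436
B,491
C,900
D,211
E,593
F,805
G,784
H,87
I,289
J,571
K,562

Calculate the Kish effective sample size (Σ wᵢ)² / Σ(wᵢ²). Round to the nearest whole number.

9

Σ wᵢ = 436 + 491 + 900 + 211 + 593 + 805 + 784 + 87 + 289 + 571 + 562 = 5729
Σ wᵢ² = 3633003
n_eff = 5729² / 3633003 = 32821441 / 3633003 = 9.0342455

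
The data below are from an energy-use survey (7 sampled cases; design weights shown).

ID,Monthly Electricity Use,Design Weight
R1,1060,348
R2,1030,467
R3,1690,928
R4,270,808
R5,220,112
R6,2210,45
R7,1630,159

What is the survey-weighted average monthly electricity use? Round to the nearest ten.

Weighted sum = 1060×348 + 1030×467 + 1690×928 + 270×808 + 220×112 + 2210×45 + 1630×159
  = 3019630
Sum of weights = 348 + 467 + 928 + 808 + 112 + 45 + 159 = 2867
Weighted mean = 3019630 / 2867 = 1053.2368

1050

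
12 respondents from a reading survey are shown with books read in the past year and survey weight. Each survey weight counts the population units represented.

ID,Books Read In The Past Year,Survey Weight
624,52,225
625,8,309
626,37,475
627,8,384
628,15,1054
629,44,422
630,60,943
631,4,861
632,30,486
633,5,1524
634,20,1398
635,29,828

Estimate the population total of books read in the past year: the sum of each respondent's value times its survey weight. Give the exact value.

203393

Weighted total = 203393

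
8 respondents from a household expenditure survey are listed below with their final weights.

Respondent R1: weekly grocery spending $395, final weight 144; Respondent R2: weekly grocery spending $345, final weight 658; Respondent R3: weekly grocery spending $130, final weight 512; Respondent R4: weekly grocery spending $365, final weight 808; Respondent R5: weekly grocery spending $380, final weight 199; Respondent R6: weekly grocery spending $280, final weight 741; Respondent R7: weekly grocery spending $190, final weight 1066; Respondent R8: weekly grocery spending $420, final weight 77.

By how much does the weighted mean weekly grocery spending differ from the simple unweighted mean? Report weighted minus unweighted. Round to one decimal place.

-36.5

Unweighted sum = 395 + 345 + 130 + 365 + 380 + 280 + 190 + 420 = 2505
Unweighted mean = 2505 / 8 = 313.125
Weighted sum = 395×144 + 345×658 + 130×512 + 365×808 + 380×199 + 280×741 + 190×1066 + 420×77
  = 1163350
Sum of weights = 144 + 658 + 512 + 808 + 199 + 741 + 1066 + 77 = 4205
Weighted mean = 1163350 / 4205 = 276.65874
Difference (weighted minus unweighted) = -36.46626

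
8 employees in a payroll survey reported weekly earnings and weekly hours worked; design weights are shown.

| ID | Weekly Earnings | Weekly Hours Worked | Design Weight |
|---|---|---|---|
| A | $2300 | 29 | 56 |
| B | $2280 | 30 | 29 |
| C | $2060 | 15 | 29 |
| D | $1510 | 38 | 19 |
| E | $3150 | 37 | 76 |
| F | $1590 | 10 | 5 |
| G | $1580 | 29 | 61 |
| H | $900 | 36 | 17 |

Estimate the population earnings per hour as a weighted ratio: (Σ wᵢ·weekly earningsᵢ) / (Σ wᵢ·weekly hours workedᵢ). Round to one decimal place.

Σ wᵢ·y = 2300×56 + 2280×29 + 2060×29 + 1510×19 + 3150×76 + 1590×5 + 1580×61 + 900×17
  = 128800 + 66120 + 59740 + 28690 + 239400 + 7950 + 96380 + 15300 = 642380
Σ wᵢ·x = 29×56 + 30×29 + 15×29 + 38×19 + 37×76 + 10×5 + 29×61 + 36×17
  = 8894
Ratio = 642380 / 8894 = 72.22622

72.2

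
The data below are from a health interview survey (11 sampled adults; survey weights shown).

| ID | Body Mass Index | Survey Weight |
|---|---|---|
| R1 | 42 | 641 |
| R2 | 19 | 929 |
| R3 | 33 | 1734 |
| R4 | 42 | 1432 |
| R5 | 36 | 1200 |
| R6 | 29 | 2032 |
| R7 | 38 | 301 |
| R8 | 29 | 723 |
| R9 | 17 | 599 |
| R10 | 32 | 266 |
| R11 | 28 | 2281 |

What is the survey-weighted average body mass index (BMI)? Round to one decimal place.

Weighted sum = 42×641 + 19×929 + 33×1734 + 42×1432 + 36×1200 + 29×2032 + 38×301 + 29×723 + 17×599 + 32×266 + 28×2281
  = 26922 + 17651 + 57222 + 60144 + 43200 + 58928 + 11438 + 20967 + 10183 + 8512 + 63868 = 379035
Sum of weights = 641 + 929 + 1734 + 1432 + 1200 + 2032 + 301 + 723 + 599 + 266 + 2281 = 12138
Weighted mean = 379035 / 12138 = 31.227138

31.2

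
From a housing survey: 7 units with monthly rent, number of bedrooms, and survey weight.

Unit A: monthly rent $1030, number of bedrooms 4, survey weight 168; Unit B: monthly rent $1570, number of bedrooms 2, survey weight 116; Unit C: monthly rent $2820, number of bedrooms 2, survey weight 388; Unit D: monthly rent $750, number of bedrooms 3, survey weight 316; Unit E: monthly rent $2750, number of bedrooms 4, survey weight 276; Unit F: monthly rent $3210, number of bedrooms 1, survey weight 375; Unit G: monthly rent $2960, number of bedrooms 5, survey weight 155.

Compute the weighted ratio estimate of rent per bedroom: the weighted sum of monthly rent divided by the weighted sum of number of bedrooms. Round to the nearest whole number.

Σ wᵢ·y = 1030×168 + 1570×116 + 2820×388 + 750×316 + 2750×276 + 3210×375 + 2960×155
  = 173040 + 182120 + 1094160 + 237000 + 759000 + 1203750 + 458800 = 4107870
Σ wᵢ·x = 4×168 + 2×116 + 2×388 + 3×316 + 4×276 + 1×375 + 5×155
  = 672 + 232 + 776 + 948 + 1104 + 375 + 775 = 4882
Ratio = 4107870 / 4882 = 841.43179

841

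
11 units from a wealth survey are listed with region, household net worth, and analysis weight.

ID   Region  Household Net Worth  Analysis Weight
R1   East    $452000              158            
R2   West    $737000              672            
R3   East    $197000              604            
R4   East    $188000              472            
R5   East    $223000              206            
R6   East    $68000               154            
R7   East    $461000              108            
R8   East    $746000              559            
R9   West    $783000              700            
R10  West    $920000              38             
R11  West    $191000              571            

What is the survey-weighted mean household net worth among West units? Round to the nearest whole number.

599387

West rows: R2, R9, R10, R11
Weighted sum = 737000×672 + 783000×700 + 920000×38 + 191000×571
  = 495264000 + 548100000 + 34960000 + 109061000 = 1187385000
Sum of weights = 672 + 700 + 38 + 571 = 1981
Weighted mean = 1187385000 / 1981 = 599386.67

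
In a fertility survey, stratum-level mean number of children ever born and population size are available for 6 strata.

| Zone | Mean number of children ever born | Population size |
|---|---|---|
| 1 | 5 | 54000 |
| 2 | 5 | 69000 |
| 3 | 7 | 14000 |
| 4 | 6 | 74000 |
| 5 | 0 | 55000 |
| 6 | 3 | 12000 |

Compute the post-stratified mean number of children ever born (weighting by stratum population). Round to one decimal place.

Σ Nₕ·x̄ₕ = 5×54000 + 5×69000 + 7×14000 + 6×74000 + 0×55000 + 3×12000
  = 270000 + 345000 + 98000 + 444000 + 0 + 36000 = 1193000
Σ Nₕ = 54000 + 69000 + 14000 + 74000 + 55000 + 12000 = 278000
Overall mean = 1193000 / 278000 = 4.2913669

4.3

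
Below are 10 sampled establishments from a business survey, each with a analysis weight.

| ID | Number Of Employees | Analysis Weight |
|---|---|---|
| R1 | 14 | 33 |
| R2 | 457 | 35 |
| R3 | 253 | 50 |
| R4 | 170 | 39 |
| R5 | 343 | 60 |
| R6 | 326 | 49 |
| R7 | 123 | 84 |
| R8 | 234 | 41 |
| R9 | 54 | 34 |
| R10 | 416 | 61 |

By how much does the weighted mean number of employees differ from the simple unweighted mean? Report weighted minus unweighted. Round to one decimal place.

6.7

Unweighted sum = 14 + 457 + 253 + 170 + 343 + 326 + 123 + 234 + 54 + 416 = 2390
Unweighted mean = 2390 / 10 = 239
Weighted sum = 14×33 + 457×35 + 253×50 + 170×39 + 343×60 + 326×49 + 123×84 + 234×41 + 54×34 + 416×61
  = 462 + 15995 + 12650 + 6630 + 20580 + 15974 + 10332 + 9594 + 1836 + 25376 = 119429
Sum of weights = 33 + 35 + 50 + 39 + 60 + 49 + 84 + 41 + 34 + 61 = 486
Weighted mean = 119429 / 486 = 245.73868
Difference (weighted minus unweighted) = 6.7386831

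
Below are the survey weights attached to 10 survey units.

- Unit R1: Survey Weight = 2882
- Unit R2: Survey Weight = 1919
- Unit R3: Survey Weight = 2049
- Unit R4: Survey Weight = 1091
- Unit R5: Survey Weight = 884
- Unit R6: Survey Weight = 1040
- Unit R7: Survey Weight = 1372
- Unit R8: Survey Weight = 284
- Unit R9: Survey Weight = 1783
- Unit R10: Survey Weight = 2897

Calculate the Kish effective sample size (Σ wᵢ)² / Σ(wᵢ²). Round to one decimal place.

8.0

Σ wᵢ = 2882 + 1919 + 2049 + 1091 + 884 + 1040 + 1372 + 284 + 1783 + 2897 = 16201
Σ wᵢ² = 8305924 + 3682561 + 4198401 + 1190281 + 781456 + 1081600 + 1882384 + 80656 + 3179089 + 8392609 = 32774961
n_eff = 16201² / 32774961 = 262472401 / 32774961 = 8.0083208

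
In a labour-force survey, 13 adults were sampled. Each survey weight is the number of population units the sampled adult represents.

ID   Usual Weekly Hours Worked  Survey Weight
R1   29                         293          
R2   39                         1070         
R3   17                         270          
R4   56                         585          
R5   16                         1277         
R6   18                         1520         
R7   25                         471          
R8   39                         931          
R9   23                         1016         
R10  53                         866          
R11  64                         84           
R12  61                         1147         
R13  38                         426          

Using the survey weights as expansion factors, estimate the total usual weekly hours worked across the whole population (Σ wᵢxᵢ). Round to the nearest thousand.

344000

Weighted total = 344250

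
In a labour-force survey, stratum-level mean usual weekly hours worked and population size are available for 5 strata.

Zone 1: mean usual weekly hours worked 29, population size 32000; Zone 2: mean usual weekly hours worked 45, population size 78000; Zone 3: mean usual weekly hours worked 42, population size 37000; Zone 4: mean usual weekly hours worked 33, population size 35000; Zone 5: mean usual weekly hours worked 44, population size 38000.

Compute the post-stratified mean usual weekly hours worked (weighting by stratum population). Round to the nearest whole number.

40

Σ Nₕ·x̄ₕ = 29×32000 + 45×78000 + 42×37000 + 33×35000 + 44×38000
  = 8819000
Σ Nₕ = 32000 + 78000 + 37000 + 35000 + 38000 = 220000
Overall mean = 8819000 / 220000 = 40.086364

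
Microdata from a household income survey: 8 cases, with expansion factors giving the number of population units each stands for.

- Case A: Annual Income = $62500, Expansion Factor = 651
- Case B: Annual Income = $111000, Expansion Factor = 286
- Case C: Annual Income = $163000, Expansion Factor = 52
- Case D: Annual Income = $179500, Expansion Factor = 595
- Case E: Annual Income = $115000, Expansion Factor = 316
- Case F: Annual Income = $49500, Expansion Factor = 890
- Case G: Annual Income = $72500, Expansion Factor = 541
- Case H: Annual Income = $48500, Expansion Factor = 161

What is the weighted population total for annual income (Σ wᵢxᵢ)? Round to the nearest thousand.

Weighted total = 62500×651 + 111000×286 + 163000×52 + 179500×595 + 115000×316 + 49500×890 + 72500×541 + 48500×161
  = 40687500 + 31746000 + 8476000 + 106802500 + 36340000 + 44055000 + 39222500 + 7808500 = 315138000

315138000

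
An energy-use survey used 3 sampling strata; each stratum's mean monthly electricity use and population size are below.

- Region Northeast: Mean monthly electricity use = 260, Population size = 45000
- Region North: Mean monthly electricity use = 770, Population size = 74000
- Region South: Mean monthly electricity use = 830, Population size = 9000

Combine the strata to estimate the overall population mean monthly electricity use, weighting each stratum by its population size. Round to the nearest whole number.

595

Σ Nₕ·x̄ₕ = 260×45000 + 770×74000 + 830×9000
  = 11700000 + 56980000 + 7470000 = 76150000
Σ Nₕ = 45000 + 74000 + 9000 = 128000
Overall mean = 76150000 / 128000 = 594.92188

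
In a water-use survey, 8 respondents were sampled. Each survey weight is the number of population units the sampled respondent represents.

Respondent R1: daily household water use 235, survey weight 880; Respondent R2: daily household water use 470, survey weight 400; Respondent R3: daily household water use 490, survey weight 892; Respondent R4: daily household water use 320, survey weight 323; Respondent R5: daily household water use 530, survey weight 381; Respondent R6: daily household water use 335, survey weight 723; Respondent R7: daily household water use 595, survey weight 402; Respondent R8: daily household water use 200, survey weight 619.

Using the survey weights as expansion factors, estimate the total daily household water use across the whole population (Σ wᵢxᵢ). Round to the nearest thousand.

Weighted total = 1742365

1742000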